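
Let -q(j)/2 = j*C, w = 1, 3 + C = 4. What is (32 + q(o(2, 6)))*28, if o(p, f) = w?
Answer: 840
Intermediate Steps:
C = 1 (C = -3 + 4 = 1)
o(p, f) = 1
q(j) = -2*j
(32 + q(o(2, 6)))*28 = (32 - 2*1)*28 = (32 - 2)*28 = 30*28 = 840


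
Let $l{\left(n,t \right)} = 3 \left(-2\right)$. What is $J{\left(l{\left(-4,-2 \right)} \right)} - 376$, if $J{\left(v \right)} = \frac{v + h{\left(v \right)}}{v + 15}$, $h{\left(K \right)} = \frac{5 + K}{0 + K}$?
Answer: $- \frac{20339}{54} \approx -376.65$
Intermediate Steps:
$h{\left(K \right)} = \frac{5 + K}{K}$
$l{\left(n,t \right)} = -6$
$J{\left(v \right)} = \frac{v + \frac{5 + v}{v}}{15 + v}$ ($J{\left(v \right)} = \frac{v + \frac{5 + v}{v}}{v + 15} = \frac{v + \frac{5 + v}{v}}{15 + v}$)
$J{\left(l{\left(-4,-2 \right)} \right)} - 376 = \frac{5 - 6 + \left(-6\right)^{2}}{\left(-6\right) \left(15 - 6\right)} - 376 = - \frac{5 - 6 + 36}{6 \cdot 9} - 376 = \left(- \frac{1}{6}\right) \frac{1}{9} \cdot 35 - 376 = - \frac{35}{54} - 376 = - \frac{20339}{54}$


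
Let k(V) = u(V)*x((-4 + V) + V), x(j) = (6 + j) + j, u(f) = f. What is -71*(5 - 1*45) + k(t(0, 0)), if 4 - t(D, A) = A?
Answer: 2896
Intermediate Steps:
x(j) = 6 + 2*j
t(D, A) = 4 - A
k(V) = V*(-2 + 4*V) (k(V) = V*(6 + 2*((-4 + V) + V)) = V*(6 + 2*(-4 + 2*V)) = V*(6 + (-8 + 4*V)) = V*(-2 + 4*V))
-71*(5 - 1*45) + k(t(0, 0)) = -71*(5 - 1*45) + 2*(4 - 1*0)*(-1 + 2*(4 - 1*0)) = -71*(5 - 45) + 2*(4 + 0)*(-1 + 2*(4 + 0)) = -71*(-40) + 2*4*(-1 + 2*4) = 2840 + 2*4*(-1 + 8) = 2840 + 2*4*7 = 2840 + 56 = 2896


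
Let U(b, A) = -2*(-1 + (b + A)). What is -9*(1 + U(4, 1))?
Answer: 63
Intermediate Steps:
U(b, A) = 2 - 2*A - 2*b (U(b, A) = -2*(-1 + (A + b)) = -2*(-1 + A + b) = 2 - 2*A - 2*b)
-9*(1 + U(4, 1)) = -9*(1 + (2 - 2*1 - 2*4)) = -9*(1 + (2 - 2 - 8)) = -9*(1 - 8) = -9*(-7) = 63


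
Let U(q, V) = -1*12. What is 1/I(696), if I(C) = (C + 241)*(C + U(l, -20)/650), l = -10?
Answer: 325/211943778 ≈ 1.5334e-6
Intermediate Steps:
U(q, V) = -12
I(C) = (241 + C)*(-6/325 + C) (I(C) = (C + 241)*(C - 12/650) = (241 + C)*(C - 12*1/650) = (241 + C)*(C - 6/325) = (241 + C)*(-6/325 + C))
1/I(696) = 1/(-1446/325 + 696² + (78319/325)*696) = 1/(-1446/325 + 484416 + 54510024/325) = 1/(211943778/325) = 325/211943778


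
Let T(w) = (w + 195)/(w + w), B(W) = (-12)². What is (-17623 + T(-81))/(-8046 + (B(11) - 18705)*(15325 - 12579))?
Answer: 59480/172045863 ≈ 0.00034572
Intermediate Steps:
B(W) = 144
T(w) = (195 + w)/(2*w) (T(w) = (195 + w)/((2*w)) = (195 + w)*(1/(2*w)) = (195 + w)/(2*w))
(-17623 + T(-81))/(-8046 + (B(11) - 18705)*(15325 - 12579)) = (-17623 + (½)*(195 - 81)/(-81))/(-8046 + (144 - 18705)*(15325 - 12579)) = (-17623 + (½)*(-1/81)*114)/(-8046 - 18561*2746) = (-17623 - 19/27)/(-8046 - 50968506) = -475840/27/(-50976552) = -475840/27*(-1/50976552) = 59480/172045863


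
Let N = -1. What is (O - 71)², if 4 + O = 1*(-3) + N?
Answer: 6241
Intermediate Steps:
O = -8 (O = -4 + (1*(-3) - 1) = -4 + (-3 - 1) = -4 - 4 = -8)
(O - 71)² = (-8 - 71)² = (-79)² = 6241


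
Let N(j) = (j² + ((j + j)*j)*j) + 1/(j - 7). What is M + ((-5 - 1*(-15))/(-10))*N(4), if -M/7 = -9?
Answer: -242/3 ≈ -80.667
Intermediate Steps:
M = 63 (M = -7*(-9) = 63)
N(j) = j² + 1/(-7 + j) + 2*j³ (N(j) = (j² + ((2*j)*j)*j) + 1/(-7 + j) = (j² + (2*j²)*j) + 1/(-7 + j) = (j² + 2*j³) + 1/(-7 + j) = j² + 1/(-7 + j) + 2*j³)
M + ((-5 - 1*(-15))/(-10))*N(4) = 63 + ((-5 - 1*(-15))/(-10))*((1 - 13*4³ - 7*4² + 2*4⁴)/(-7 + 4)) = 63 + ((-5 + 15)*(-⅒))*((1 - 13*64 - 7*16 + 2*256)/(-3)) = 63 + (10*(-⅒))*(-(1 - 832 - 112 + 512)/3) = 63 - (-1)*(-431)/3 = 63 - 1*431/3 = 63 - 431/3 = -242/3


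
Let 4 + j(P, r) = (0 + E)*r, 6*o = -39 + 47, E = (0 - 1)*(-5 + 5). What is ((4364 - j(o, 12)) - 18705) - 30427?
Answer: -44764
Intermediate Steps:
E = 0 (E = -1*0 = 0)
o = 4/3 (o = (-39 + 47)/6 = (⅙)*8 = 4/3 ≈ 1.3333)
j(P, r) = -4 (j(P, r) = -4 + (0 + 0)*r = -4 + 0*r = -4 + 0 = -4)
((4364 - j(o, 12)) - 18705) - 30427 = ((4364 - 1*(-4)) - 18705) - 30427 = ((4364 + 4) - 18705) - 30427 = (4368 - 18705) - 30427 = -14337 - 30427 = -44764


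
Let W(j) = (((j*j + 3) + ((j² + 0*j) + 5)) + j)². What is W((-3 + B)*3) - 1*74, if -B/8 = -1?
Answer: 223655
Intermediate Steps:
B = 8 (B = -8*(-1) = 8)
W(j) = (8 + j + 2*j²)² (W(j) = (((j² + 3) + ((j² + 0) + 5)) + j)² = (((3 + j²) + (j² + 5)) + j)² = (((3 + j²) + (5 + j²)) + j)² = ((8 + 2*j²) + j)² = (8 + j + 2*j²)²)
W((-3 + B)*3) - 1*74 = (8 + (-3 + 8)*3 + 2*((-3 + 8)*3)²)² - 1*74 = (8 + 5*3 + 2*(5*3)²)² - 74 = (8 + 15 + 2*15²)² - 74 = (8 + 15 + 2*225)² - 74 = (8 + 15 + 450)² - 74 = 473² - 74 = 223729 - 74 = 223655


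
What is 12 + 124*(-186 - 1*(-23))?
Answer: -20200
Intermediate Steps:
12 + 124*(-186 - 1*(-23)) = 12 + 124*(-186 + 23) = 12 + 124*(-163) = 12 - 20212 = -20200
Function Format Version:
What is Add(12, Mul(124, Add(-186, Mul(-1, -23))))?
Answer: -20200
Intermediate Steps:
Add(12, Mul(124, Add(-186, Mul(-1, -23)))) = Add(12, Mul(124, Add(-186, 23))) = Add(12, Mul(124, -163)) = Add(12, -20212) = -20200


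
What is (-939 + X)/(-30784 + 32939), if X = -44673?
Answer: -45612/2155 ≈ -21.166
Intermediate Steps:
(-939 + X)/(-30784 + 32939) = (-939 - 44673)/(-30784 + 32939) = -45612/2155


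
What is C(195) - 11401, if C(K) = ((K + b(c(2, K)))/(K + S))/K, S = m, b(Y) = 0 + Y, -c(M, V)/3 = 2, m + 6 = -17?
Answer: -127463117/11180 ≈ -11401.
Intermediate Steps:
m = -23 (m = -6 - 17 = -23)
c(M, V) = -6 (c(M, V) = -3*2 = -6)
b(Y) = Y
S = -23
C(K) = (-6 + K)/(K*(-23 + K)) (C(K) = ((K - 6)/(K - 23))/K = ((-6 + K)/(-23 + K))/K = (-6 + K)/(K*(-23 + K)))
C(195) - 11401 = (-6 + 195)/(195*(-23 + 195)) - 11401 = (1/195)*189/172 - 11401 = (1/195)*(1/172)*189 - 11401 = 63/11180 - 11401 = -127463117/11180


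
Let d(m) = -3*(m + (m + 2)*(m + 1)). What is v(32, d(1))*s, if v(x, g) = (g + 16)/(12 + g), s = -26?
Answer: -130/9 ≈ -14.444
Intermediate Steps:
d(m) = -3*m - 3*(1 + m)*(2 + m) (d(m) = -3*(m + (2 + m)*(1 + m)) = -3*(m + (1 + m)*(2 + m)) = -3*m - 3*(1 + m)*(2 + m))
v(x, g) = (16 + g)/(12 + g)
v(32, d(1))*s = ((16 + (-6 - 12*1 - 3*1²))/(12 + (-6 - 12*1 - 3*1²)))*(-26) = ((16 + (-6 - 12 - 3*1))/(12 + (-6 - 12 - 3*1)))*(-26) = ((16 + (-6 - 12 - 3))/(12 + (-6 - 12 - 3)))*(-26) = ((16 - 21)/(12 - 21))*(-26) = (-5/(-9))*(-26) = -⅑*(-5)*(-26) = (5/9)*(-26) = -130/9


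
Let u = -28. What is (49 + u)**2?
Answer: 441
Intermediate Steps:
(49 + u)**2 = (49 - 28)**2 = 21**2 = 441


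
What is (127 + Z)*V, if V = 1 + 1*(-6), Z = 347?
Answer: -2370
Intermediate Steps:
V = -5 (V = 1 - 6 = -5)
(127 + Z)*V = (127 + 347)*(-5) = 474*(-5) = -2370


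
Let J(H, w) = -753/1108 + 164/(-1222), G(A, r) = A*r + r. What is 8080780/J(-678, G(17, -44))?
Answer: -5470591090640/550939 ≈ -9.9296e+6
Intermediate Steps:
G(A, r) = r + A*r
J(H, w) = -550939/676988 (J(H, w) = -753*1/1108 + 164*(-1/1222) = -753/1108 - 82/611 = -550939/676988)
8080780/J(-678, G(17, -44)) = 8080780/(-550939/676988) = 8080780*(-676988/550939) = -5470591090640/550939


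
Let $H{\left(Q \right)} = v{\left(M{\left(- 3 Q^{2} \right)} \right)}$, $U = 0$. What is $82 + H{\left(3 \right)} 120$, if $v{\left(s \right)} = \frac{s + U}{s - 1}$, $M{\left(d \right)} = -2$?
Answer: $162$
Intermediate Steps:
$v{\left(s \right)} = \frac{s}{-1 + s}$ ($v{\left(s \right)} = \frac{s + 0}{s - 1} = \frac{s}{-1 + s}$)
$H{\left(Q \right)} = \frac{2}{3}$ ($H{\left(Q \right)} = - \frac{2}{-1 - 2} = - \frac{2}{-3} = \left(-2\right) \left(- \frac{1}{3}\right) = \frac{2}{3}$)
$82 + H{\left(3 \right)} 120 = 82 + \frac{2}{3} \cdot 120 = 82 + 80 = 162$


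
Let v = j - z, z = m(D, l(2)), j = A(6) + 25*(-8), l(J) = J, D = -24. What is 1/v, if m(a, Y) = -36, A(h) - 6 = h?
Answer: -1/152 ≈ -0.0065789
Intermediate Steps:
A(h) = 6 + h
j = -188 (j = (6 + 6) + 25*(-8) = 12 - 200 = -188)
z = -36
v = -152 (v = -188 - 1*(-36) = -188 + 36 = -152)
1/v = 1/(-152) = -1/152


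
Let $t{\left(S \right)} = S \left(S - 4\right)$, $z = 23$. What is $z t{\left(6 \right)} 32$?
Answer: $8832$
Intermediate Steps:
$t{\left(S \right)} = S \left(-4 + S\right)$
$z t{\left(6 \right)} 32 = 23 \cdot 6 \left(-4 + 6\right) 32 = 23 \cdot 6 \cdot 2 \cdot 32 = 23 \cdot 12 \cdot 32 = 276 \cdot 32 = 8832$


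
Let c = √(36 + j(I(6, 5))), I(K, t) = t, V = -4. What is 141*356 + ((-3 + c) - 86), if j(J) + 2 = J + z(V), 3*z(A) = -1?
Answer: 50107 + 2*√87/3 ≈ 50113.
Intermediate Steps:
z(A) = -⅓ (z(A) = (⅓)*(-1) = -⅓)
j(J) = -7/3 + J (j(J) = -2 + (J - ⅓) = -2 + (-⅓ + J) = -7/3 + J)
c = 2*√87/3 (c = √(36 + (-7/3 + 5)) = √(36 + 8/3) = √(116/3) = 2*√87/3 ≈ 6.2183)
141*356 + ((-3 + c) - 86) = 141*356 + ((-3 + 2*√87/3) - 86) = 50196 + (-89 + 2*√87/3) = 50107 + 2*√87/3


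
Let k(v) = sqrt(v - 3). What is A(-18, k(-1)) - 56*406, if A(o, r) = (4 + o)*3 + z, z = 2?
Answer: -22776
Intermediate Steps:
k(v) = sqrt(-3 + v)
A(o, r) = 14 + 3*o (A(o, r) = (4 + o)*3 + 2 = (12 + 3*o) + 2 = 14 + 3*o)
A(-18, k(-1)) - 56*406 = (14 + 3*(-18)) - 56*406 = (14 - 54) - 22736 = -40 - 22736 = -22776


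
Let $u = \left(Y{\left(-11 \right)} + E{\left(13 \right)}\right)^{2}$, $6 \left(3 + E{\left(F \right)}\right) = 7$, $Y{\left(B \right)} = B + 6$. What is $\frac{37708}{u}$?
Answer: $\frac{1357488}{1681} \approx 807.55$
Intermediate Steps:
$Y{\left(B \right)} = 6 + B$
$E{\left(F \right)} = - \frac{11}{6}$ ($E{\left(F \right)} = -3 + \frac{1}{6} \cdot 7 = -3 + \frac{7}{6} = - \frac{11}{6}$)
$u = \frac{1681}{36}$ ($u = \left(\left(6 - 11\right) - \frac{11}{6}\right)^{2} = \left(-5 - \frac{11}{6}\right)^{2} = \left(- \frac{41}{6}\right)^{2} = \frac{1681}{36} \approx 46.694$)
$\frac{37708}{u} = \frac{37708}{\frac{1681}{36}} = 37708 \cdot \frac{36}{1681} = \frac{1357488}{1681}$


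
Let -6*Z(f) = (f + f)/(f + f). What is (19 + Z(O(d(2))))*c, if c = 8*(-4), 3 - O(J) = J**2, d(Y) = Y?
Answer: -1808/3 ≈ -602.67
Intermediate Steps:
O(J) = 3 - J**2
Z(f) = -1/6 (Z(f) = -(f + f)/(6*(f + f)) = -2*f/(6*(2*f)) = -2*f*1/(2*f)/6 = -1/6*1 = -1/6)
c = -32
(19 + Z(O(d(2))))*c = (19 - 1/6)*(-32) = (113/6)*(-32) = -1808/3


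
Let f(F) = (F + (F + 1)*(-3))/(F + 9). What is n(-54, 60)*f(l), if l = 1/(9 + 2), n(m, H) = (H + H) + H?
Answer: -63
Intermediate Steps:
n(m, H) = 3*H (n(m, H) = 2*H + H = 3*H)
l = 1/11 ≈ 0.090909
f(F) = (-3 - 2*F)/(9 + F) (f(F) = (F + (1 + F)*(-3))/(9 + F) = (F + (-3 - 3*F))/(9 + F) = (-3 - 2*F)/(9 + F))
n(-54, 60)*f(l) = (3*60)*((-3 - 2*1/11)/(9 + 1/11)) = 180*((-3 - 2/11)/(100/11)) = 180*((11/100)*(-35/11)) = 180*(-7/20) = -63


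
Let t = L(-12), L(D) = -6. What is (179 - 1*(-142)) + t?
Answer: 315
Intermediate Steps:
t = -6
(179 - 1*(-142)) + t = (179 - 1*(-142)) - 6 = (179 + 142) - 6 = 321 - 6 = 315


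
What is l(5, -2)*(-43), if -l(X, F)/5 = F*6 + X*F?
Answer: -4730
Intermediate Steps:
l(X, F) = -30*F - 5*F*X (l(X, F) = -5*(F*6 + X*F) = -5*(6*F + F*X) = -30*F - 5*F*X)
l(5, -2)*(-43) = -5*(-2)*(6 + 5)*(-43) = -5*(-2)*11*(-43) = 110*(-43) = -4730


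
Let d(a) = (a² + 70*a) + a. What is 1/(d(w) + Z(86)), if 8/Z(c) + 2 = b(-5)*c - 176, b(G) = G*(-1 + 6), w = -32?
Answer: -291/363169 ≈ -0.00080128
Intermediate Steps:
b(G) = 5*G (b(G) = G*5 = 5*G)
d(a) = a² + 71*a
Z(c) = 8/(-178 - 25*c) (Z(c) = 8/(-2 + ((5*(-5))*c - 176)) = 8/(-2 + (-25*c - 176)) = 8/(-2 + (-176 - 25*c)) = 8/(-178 - 25*c))
1/(d(w) + Z(86)) = 1/(-32*(71 - 32) - 8/(178 + 25*86)) = 1/(-32*39 - 8/(178 + 2150)) = 1/(-1248 - 8/2328) = 1/(-1248 - 8*1/2328) = 1/(-1248 - 1/291) = 1/(-363169/291) = -291/363169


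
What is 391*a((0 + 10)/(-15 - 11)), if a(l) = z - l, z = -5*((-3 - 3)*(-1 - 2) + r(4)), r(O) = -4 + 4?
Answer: -455515/13 ≈ -35040.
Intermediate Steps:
r(O) = 0
z = -90 (z = -5*((-3 - 3)*(-1 - 2) + 0) = -5*(-6*(-3) + 0) = -5*(18 + 0) = -5*18 = -90)
a(l) = -90 - l
391*a((0 + 10)/(-15 - 11)) = 391*(-90 - (0 + 10)/(-15 - 11)) = 391*(-90 - 10/(-26)) = 391*(-90 - 10*(-1)/26) = 391*(-90 - 1*(-5/13)) = 391*(-90 + 5/13) = 391*(-1165/13) = -455515/13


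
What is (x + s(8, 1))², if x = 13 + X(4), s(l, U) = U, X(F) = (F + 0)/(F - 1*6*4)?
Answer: 4761/25 ≈ 190.44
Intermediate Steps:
X(F) = F/(-24 + F) (X(F) = F/(F - 6*4) = F/(F - 24) = F/(-24 + F))
x = 64/5 (x = 13 + 4/(-24 + 4) = 13 + 4/(-20) = 13 + 4*(-1/20) = 13 - ⅕ = 64/5 ≈ 12.800)
(x + s(8, 1))² = (64/5 + 1)² = (69/5)² = 4761/25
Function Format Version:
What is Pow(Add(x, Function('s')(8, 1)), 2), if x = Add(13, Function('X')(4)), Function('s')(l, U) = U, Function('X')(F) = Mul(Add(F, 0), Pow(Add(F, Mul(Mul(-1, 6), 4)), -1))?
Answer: Rational(4761, 25) ≈ 190.44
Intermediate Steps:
Function('X')(F) = Mul(F, Pow(Add(-24, F), -1)) (Function('X')(F) = Mul(F, Pow(Add(F, Mul(-6, 4)), -1)) = Mul(F, Pow(Add(F, -24), -1)) = Mul(F, Pow(Add(-24, F), -1)))
x = Rational(64, 5) (x = Add(13, Mul(4, Pow(Add(-24, 4), -1))) = Add(13, Mul(4, Pow(-20, -1))) = Add(13, Mul(4, Rational(-1, 20))) = Add(13, Rational(-1, 5)) = Rational(64, 5) ≈ 12.800)
Pow(Add(x, Function('s')(8, 1)), 2) = Pow(Add(Rational(64, 5), 1), 2) = Pow(Rational(69, 5), 2) = Rational(4761, 25)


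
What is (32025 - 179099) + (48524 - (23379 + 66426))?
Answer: -188355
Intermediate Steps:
(32025 - 179099) + (48524 - (23379 + 66426)) = -147074 + (48524 - 1*89805) = -147074 + (48524 - 89805) = -147074 - 41281 = -188355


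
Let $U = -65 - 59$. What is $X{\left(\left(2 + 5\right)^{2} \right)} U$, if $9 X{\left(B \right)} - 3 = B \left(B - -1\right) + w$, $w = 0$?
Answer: $- \frac{304172}{9} \approx -33797.0$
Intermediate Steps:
$X{\left(B \right)} = \frac{1}{3} + \frac{B \left(1 + B\right)}{9}$ ($X{\left(B \right)} = \frac{1}{3} + \frac{B \left(B - -1\right) + 0}{9} = \frac{1}{3} + \frac{B \left(B + 1\right) + 0}{9} = \frac{1}{3} + \frac{B \left(1 + B\right) + 0}{9} = \frac{1}{3} + \frac{B \left(1 + B\right)}{9}$)
$U = -124$
$X{\left(\left(2 + 5\right)^{2} \right)} U = \left(\frac{1}{3} + \frac{\left(2 + 5\right)^{2}}{9} + \frac{\left(\left(2 + 5\right)^{2}\right)^{2}}{9}\right) \left(-124\right) = \left(\frac{1}{3} + \frac{7^{2}}{9} + \frac{\left(7^{2}\right)^{2}}{9}\right) \left(-124\right) = \left(\frac{1}{3} + \frac{1}{9} \cdot 49 + \frac{49^{2}}{9}\right) \left(-124\right) = \left(\frac{1}{3} + \frac{49}{9} + \frac{1}{9} \cdot 2401\right) \left(-124\right) = \left(\frac{1}{3} + \frac{49}{9} + \frac{2401}{9}\right) \left(-124\right) = \frac{2453}{9} \left(-124\right) = - \frac{304172}{9}$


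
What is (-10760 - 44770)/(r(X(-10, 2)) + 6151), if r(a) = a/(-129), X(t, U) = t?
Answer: -7163370/793489 ≈ -9.0277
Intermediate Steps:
r(a) = -a/129 (r(a) = a*(-1/129) = -a/129)
(-10760 - 44770)/(r(X(-10, 2)) + 6151) = (-10760 - 44770)/(-1/129*(-10) + 6151) = -55530/(10/129 + 6151) = -55530/793489/129 = -55530*129/793489 = -7163370/793489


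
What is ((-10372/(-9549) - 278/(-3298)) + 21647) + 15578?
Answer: 586174485464/15746301 ≈ 37226.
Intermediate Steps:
((-10372/(-9549) - 278/(-3298)) + 21647) + 15578 = ((-10372*(-1/9549) - 278*(-1/3298)) + 21647) + 15578 = ((10372/9549 + 139/1649) + 21647) + 15578 = (18430739/15746301 + 21647) + 15578 = 340878608486/15746301 + 15578 = 586174485464/15746301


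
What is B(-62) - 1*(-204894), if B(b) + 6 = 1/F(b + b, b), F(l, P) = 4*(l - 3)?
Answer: 104083103/508 ≈ 2.0489e+5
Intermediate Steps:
F(l, P) = -12 + 4*l (F(l, P) = 4*(-3 + l) = -12 + 4*l)
B(b) = -6 + 1/(-12 + 8*b) (B(b) = -6 + 1/(-12 + 4*(b + b)) = -6 + 1/(-12 + 4*(2*b)) = -6 + 1/(-12 + 8*b))
B(-62) - 1*(-204894) = (73 - 48*(-62))/(4*(-3 + 2*(-62))) - 1*(-204894) = (73 + 2976)/(4*(-3 - 124)) + 204894 = (1/4)*3049/(-127) + 204894 = (1/4)*(-1/127)*3049 + 204894 = -3049/508 + 204894 = 104083103/508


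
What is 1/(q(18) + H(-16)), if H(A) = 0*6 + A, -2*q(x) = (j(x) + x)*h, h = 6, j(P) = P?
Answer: -1/124 ≈ -0.0080645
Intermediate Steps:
q(x) = -6*x (q(x) = -(x + x)*6/2 = -2*x*6/2 = -6*x)
H(A) = A (H(A) = 0 + A = A)
1/(q(18) + H(-16)) = 1/(-6*18 - 16) = 1/(-108 - 16) = 1/(-124) = -1/124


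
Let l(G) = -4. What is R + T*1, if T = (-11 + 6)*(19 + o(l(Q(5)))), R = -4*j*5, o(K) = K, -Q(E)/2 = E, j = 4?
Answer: -155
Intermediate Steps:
Q(E) = -2*E
R = -80 (R = -4*4*5 = -16*5 = -80)
T = -75 (T = (-11 + 6)*(19 - 4) = -5*15 = -75)
R + T*1 = -80 - 75*1 = -80 - 75 = -155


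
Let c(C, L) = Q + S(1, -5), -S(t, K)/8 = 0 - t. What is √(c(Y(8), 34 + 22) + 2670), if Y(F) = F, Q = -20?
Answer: √2658 ≈ 51.556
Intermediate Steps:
S(t, K) = 8*t (S(t, K) = -8*(0 - t) = -(-8)*t = 8*t)
c(C, L) = -12 (c(C, L) = -20 + 8*1 = -20 + 8 = -12)
√(c(Y(8), 34 + 22) + 2670) = √(-12 + 2670) = √2658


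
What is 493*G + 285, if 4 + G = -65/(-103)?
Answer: -141716/103 ≈ -1375.9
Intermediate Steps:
G = -347/103 (G = -4 - 65/(-103) = -4 - 65*(-1/103) = -4 + 65/103 = -347/103 ≈ -3.3689)
493*G + 285 = 493*(-347/103) + 285 = -171071/103 + 285 = -141716/103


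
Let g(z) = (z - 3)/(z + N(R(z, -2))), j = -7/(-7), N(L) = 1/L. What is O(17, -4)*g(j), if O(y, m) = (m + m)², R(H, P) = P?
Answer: -256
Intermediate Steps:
O(y, m) = 4*m² (O(y, m) = (2*m)² = 4*m²)
j = 1 (j = -7*(-⅐) = 1)
g(z) = (-3 + z)/(-½ + z) (g(z) = (z - 3)/(z + 1/(-2)) = (-3 + z)/(z - ½) = (-3 + z)/(-½ + z))
O(17, -4)*g(j) = (4*(-4)²)*(2*(-3 + 1)/(-1 + 2*1)) = (4*16)*(2*(-2)/(-1 + 2)) = 64*(2*(-2)/1) = 64*(2*1*(-2)) = 64*(-4) = -256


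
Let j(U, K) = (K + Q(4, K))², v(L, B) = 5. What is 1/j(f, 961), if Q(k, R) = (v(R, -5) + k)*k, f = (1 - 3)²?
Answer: 1/994009 ≈ 1.0060e-6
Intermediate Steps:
f = 4 (f = (-2)² = 4)
Q(k, R) = k*(5 + k) (Q(k, R) = (5 + k)*k = k*(5 + k))
j(U, K) = (36 + K)² (j(U, K) = (K + 4*(5 + 4))² = (K + 4*9)² = (K + 36)² = (36 + K)²)
1/j(f, 961) = 1/((36 + 961)²) = 1/(997²) = 1/994009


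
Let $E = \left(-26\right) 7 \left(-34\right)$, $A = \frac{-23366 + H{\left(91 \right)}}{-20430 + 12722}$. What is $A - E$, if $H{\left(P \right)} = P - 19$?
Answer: $- \frac{23836905}{3854} \approx -6185.0$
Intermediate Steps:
$H{\left(P \right)} = -19 + P$
$A = \frac{11647}{3854}$ ($A = \frac{-23366 + \left(-19 + 91\right)}{-20430 + 12722} = \frac{-23366 + 72}{-7708} = \left(-23294\right) \left(- \frac{1}{7708}\right) = \frac{11647}{3854} \approx 3.0221$)
$E = 6188$ ($E = \left(-182\right) \left(-34\right) = 6188$)
$A - E = \frac{11647}{3854} - 6188 = - \frac{23836905}{3854}$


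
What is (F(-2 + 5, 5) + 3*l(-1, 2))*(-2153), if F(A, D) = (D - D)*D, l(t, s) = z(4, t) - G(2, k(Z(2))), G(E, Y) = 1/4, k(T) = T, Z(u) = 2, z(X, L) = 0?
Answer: 6459/4 ≈ 1614.8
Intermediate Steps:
G(E, Y) = ¼
l(t, s) = -¼ (l(t, s) = 0 - 1*¼ = 0 - ¼ = -¼)
F(A, D) = 0 (F(A, D) = 0*D = 0)
(F(-2 + 5, 5) + 3*l(-1, 2))*(-2153) = (0 + 3*(-¼))*(-2153) = (0 - ¾)*(-2153) = -¾*(-2153) = 6459/4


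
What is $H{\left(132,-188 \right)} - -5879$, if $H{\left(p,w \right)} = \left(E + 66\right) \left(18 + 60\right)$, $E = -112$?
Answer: $2291$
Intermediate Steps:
$H{\left(p,w \right)} = -3588$ ($H{\left(p,w \right)} = \left(-112 + 66\right) \left(18 + 60\right) = \left(-46\right) 78 = -3588$)
$H{\left(132,-188 \right)} - -5879 = -3588 - -5879 = -3588 + 5879 = 2291$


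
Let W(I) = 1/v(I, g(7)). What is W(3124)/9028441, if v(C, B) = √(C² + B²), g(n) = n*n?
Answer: √9761777/88133627699657 ≈ 3.5451e-11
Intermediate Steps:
g(n) = n²
v(C, B) = √(B² + C²)
W(I) = (2401 + I²)^(-½) (W(I) = 1/(√((7²)² + I²)) = 1/(√(49² + I²)) = 1/(√(2401 + I²)) = (2401 + I²)^(-½))
W(3124)/9028441 = 1/(√(2401 + 3124²)*9028441) = (1/9028441)/√(2401 + 9759376) = (1/9028441)/√9761777 = (√9761777/9761777)*(1/9028441) = √9761777/88133627699657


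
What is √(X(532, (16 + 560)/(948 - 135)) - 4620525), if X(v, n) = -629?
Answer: I*√4621154 ≈ 2149.7*I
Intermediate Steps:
√(X(532, (16 + 560)/(948 - 135)) - 4620525) = √(-629 - 4620525) = √(-4621154) = I*√4621154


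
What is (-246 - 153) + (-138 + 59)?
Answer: -478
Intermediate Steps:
(-246 - 153) + (-138 + 59) = -399 - 79 = -478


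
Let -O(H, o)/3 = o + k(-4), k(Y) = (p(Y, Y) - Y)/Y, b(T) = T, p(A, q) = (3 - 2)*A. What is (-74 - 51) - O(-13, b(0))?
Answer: -125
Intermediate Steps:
p(A, q) = A (p(A, q) = 1*A = A)
k(Y) = 0 (k(Y) = (Y - Y)/Y = 0/Y = 0)
O(H, o) = -3*o (O(H, o) = -3*(o + 0) = -3*o)
(-74 - 51) - O(-13, b(0)) = (-74 - 51) - (-3)*0 = -125 - 1*0 = -125 + 0 = -125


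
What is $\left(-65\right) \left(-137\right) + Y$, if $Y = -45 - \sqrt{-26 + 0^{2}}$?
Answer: $8860 - i \sqrt{26} \approx 8860.0 - 5.099 i$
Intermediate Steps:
$Y = -45 - i \sqrt{26}$ ($Y = -45 - \sqrt{-26 + 0} = -45 - \sqrt{-26} = -45 - i \sqrt{26} \approx -45.0 - 5.099 i$)
$\left(-65\right) \left(-137\right) + Y = \left(-65\right) \left(-137\right) - \left(45 + i \sqrt{26}\right) = 8905 - \left(45 + i \sqrt{26}\right) = 8860 - i \sqrt{26}$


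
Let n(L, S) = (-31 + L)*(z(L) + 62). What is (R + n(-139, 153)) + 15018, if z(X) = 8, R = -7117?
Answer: -3999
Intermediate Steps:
n(L, S) = -2170 + 70*L (n(L, S) = (-31 + L)*(8 + 62) = (-31 + L)*70 = -2170 + 70*L)
(R + n(-139, 153)) + 15018 = (-7117 + (-2170 + 70*(-139))) + 15018 = (-7117 + (-2170 - 9730)) + 15018 = (-7117 - 11900) + 15018 = -19017 + 15018 = -3999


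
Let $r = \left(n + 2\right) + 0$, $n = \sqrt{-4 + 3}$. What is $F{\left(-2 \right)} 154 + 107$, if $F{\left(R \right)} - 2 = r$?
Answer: $723 + 154 i \approx 723.0 + 154.0 i$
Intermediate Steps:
$n = i$ ($n = \sqrt{-1} = i \approx 1.0 i$)
$r = 2 + i$ ($r = \left(i + 2\right) + 0 = \left(2 + i\right) + 0 = 2 + i \approx 2.0 + 1.0 i$)
$F{\left(R \right)} = 4 + i$ ($F{\left(R \right)} = 2 + \left(2 + i\right) = 4 + i$)
$F{\left(-2 \right)} 154 + 107 = \left(4 + i\right) 154 + 107 = \left(616 + 154 i\right) + 107 = 723 + 154 i$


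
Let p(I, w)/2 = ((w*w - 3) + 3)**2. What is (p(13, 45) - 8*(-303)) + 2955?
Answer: 8206629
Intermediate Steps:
p(I, w) = 2*w**4 (p(I, w) = 2*((w*w - 3) + 3)**2 = 2*((w**2 - 3) + 3)**2 = 2*((-3 + w**2) + 3)**2 = 2*(w**2)**2 = 2*w**4)
(p(13, 45) - 8*(-303)) + 2955 = (2*45**4 - 8*(-303)) + 2955 = (2*4100625 + 2424) + 2955 = (8201250 + 2424) + 2955 = 8203674 + 2955 = 8206629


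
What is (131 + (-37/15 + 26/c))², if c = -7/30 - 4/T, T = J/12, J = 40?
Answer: 5070009616/416025 ≈ 12187.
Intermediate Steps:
T = 10/3 (T = 40/12 = 40*(1/12) = 10/3 ≈ 3.3333)
c = -43/30 (c = -7/30 - 4/10/3 = -7*1/30 - 4*3/10 = -7/30 - 6/5 = -43/30 ≈ -1.4333)
(131 + (-37/15 + 26/c))² = (131 + (-37/15 + 26/(-43/30)))² = (131 + (-37*1/15 + 26*(-30/43)))² = (131 + (-37/15 - 780/43))² = (131 - 13291/645)² = (71204/645)² = 5070009616/416025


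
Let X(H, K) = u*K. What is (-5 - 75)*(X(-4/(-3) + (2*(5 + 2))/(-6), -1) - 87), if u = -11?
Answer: 6080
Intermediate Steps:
X(H, K) = -11*K
(-5 - 75)*(X(-4/(-3) + (2*(5 + 2))/(-6), -1) - 87) = (-5 - 75)*(-11*(-1) - 87) = -80*(11 - 87) = -80*(-76) = 6080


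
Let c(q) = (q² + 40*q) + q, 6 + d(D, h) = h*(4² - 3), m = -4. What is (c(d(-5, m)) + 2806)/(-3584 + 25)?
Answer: -3792/3559 ≈ -1.0655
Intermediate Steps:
d(D, h) = -6 + 13*h (d(D, h) = -6 + h*(4² - 3) = -6 + h*(16 - 3) = -6 + h*13 = -6 + 13*h)
c(q) = q² + 41*q
(c(d(-5, m)) + 2806)/(-3584 + 25) = ((-6 + 13*(-4))*(41 + (-6 + 13*(-4))) + 2806)/(-3584 + 25) = ((-6 - 52)*(41 + (-6 - 52)) + 2806)/(-3559) = (-58*(41 - 58) + 2806)*(-1/3559) = (-58*(-17) + 2806)*(-1/3559) = (986 + 2806)*(-1/3559) = 3792*(-1/3559) = -3792/3559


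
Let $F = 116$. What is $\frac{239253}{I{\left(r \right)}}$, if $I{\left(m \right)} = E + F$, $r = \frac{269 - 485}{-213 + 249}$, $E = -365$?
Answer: $- \frac{79751}{83} \approx -960.86$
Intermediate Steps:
$r = -6$ ($r = - \frac{216}{36} = \left(-216\right) \frac{1}{36} = -6$)
$I{\left(m \right)} = -249$ ($I{\left(m \right)} = -365 + 116 = -249$)
$\frac{239253}{I{\left(r \right)}} = \frac{239253}{-249} = 239253 \left(- \frac{1}{249}\right) = - \frac{79751}{83}$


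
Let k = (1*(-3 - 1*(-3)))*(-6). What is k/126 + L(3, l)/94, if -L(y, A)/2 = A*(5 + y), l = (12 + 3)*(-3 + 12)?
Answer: -1080/47 ≈ -22.979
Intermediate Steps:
l = 135 (l = 15*9 = 135)
L(y, A) = -2*A*(5 + y)
k = 0 (k = (1*(-3 + 3))*(-6) = (1*0)*(-6) = 0*(-6) = 0)
k/126 + L(3, l)/94 = 0/126 - 2*135*(5 + 3)/94 = 0*(1/126) - 2*135*8*(1/94) = 0 - 2160*1/94 = 0 - 1080/47 = -1080/47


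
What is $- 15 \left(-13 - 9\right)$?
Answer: $330$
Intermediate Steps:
$- 15 \left(-13 - 9\right) = \left(-15\right) \left(-22\right) = 330$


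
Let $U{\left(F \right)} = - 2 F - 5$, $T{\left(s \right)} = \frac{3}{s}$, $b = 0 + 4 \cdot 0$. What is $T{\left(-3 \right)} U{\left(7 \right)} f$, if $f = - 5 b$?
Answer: $0$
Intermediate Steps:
$b = 0$ ($b = 0 + 0 = 0$)
$U{\left(F \right)} = -5 - 2 F$
$f = 0$ ($f = \left(-5\right) 0 = 0$)
$T{\left(-3 \right)} U{\left(7 \right)} f = \frac{3}{-3} \left(-5 - 14\right) 0 = 3 \left(- \frac{1}{3}\right) \left(-5 - 14\right) 0 = \left(-1\right) \left(-19\right) 0 = 19 \cdot 0 = 0$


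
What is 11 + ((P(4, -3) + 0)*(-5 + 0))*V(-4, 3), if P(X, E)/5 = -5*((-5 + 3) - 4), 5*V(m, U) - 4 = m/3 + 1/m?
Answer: -703/2 ≈ -351.50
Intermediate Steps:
V(m, U) = ⅘ + 1/(5*m) + m/15 (V(m, U) = ⅘ + (m/3 + 1/m)/5 = ⅘ + (1/m + m/3)/5 = ⅘ + (1/(5*m) + m/15) = ⅘ + 1/(5*m) + m/15)
P(X, E) = 150 (P(X, E) = 5*(-5*((-5 + 3) - 4)) = 5*(-5*(-2 - 4)) = 5*(-5*(-6)) = 5*30 = 150)
11 + ((P(4, -3) + 0)*(-5 + 0))*V(-4, 3) = 11 + ((150 + 0)*(-5 + 0))*((1/15)*(3 - 4*(12 - 4))/(-4)) = 11 + (150*(-5))*((1/15)*(-¼)*(3 - 4*8)) = 11 - 50*(-1)*(3 - 32)/4 = 11 - 50*(-1)*(-29)/4 = 11 - 750*29/60 = 11 - 725/2 = -703/2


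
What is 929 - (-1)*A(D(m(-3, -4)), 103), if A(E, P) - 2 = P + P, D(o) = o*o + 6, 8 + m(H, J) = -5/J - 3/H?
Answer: 1137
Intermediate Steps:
m(H, J) = -8 - 5/J - 3/H (m(H, J) = -8 + (-5/J - 3/H) = -8 - 5/J - 3/H)
D(o) = 6 + o² (D(o) = o² + 6 = 6 + o²)
A(E, P) = 2 + 2*P (A(E, P) = 2 + (P + P) = 2 + 2*P)
929 - (-1)*A(D(m(-3, -4)), 103) = 929 - (-1)*(2 + 2*103) = 929 - (-1)*(2 + 206) = 929 - (-1)*208 = 929 - 1*(-208) = 929 + 208 = 1137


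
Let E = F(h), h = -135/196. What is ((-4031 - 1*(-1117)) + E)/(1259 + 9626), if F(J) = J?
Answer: -571279/2133460 ≈ -0.26777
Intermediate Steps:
h = -135/196 (h = -135*1/196 = -135/196 ≈ -0.68878)
E = -135/196 ≈ -0.68878
((-4031 - 1*(-1117)) + E)/(1259 + 9626) = ((-4031 - 1*(-1117)) - 135/196)/(1259 + 9626) = ((-4031 + 1117) - 135/196)/10885 = (-2914 - 135/196)*(1/10885) = -571279/196*1/10885 = -571279/2133460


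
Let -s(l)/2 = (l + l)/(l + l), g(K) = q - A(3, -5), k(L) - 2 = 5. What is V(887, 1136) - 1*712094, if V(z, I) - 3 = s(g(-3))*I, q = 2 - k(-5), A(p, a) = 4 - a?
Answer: -714363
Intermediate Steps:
k(L) = 7 (k(L) = 2 + 5 = 7)
q = -5 (q = 2 - 1*7 = 2 - 7 = -5)
g(K) = -14 (g(K) = -5 - (4 - 1*(-5)) = -5 - (4 + 5) = -5 - 1*9 = -5 - 9 = -14)
s(l) = -2 (s(l) = -2*(l + l)/(l + l) = -2*2*l/(2*l) = -2*2*l*1/(2*l) = -2*1 = -2)
V(z, I) = 3 - 2*I
V(887, 1136) - 1*712094 = (3 - 2*1136) - 1*712094 = (3 - 2272) - 712094 = -2269 - 712094 = -714363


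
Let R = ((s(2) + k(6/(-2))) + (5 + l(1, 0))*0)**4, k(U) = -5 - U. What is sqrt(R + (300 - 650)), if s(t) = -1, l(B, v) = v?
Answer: I*sqrt(269) ≈ 16.401*I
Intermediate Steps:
R = 81 (R = ((-1 + (-5 - 6/(-2))) + (5 + 0)*0)**4 = ((-1 + (-5 - 6*(-1)/2)) + 5*0)**4 = ((-1 + (-5 - 1*(-3))) + 0)**4 = ((-1 + (-5 + 3)) + 0)**4 = ((-1 - 2) + 0)**4 = (-3 + 0)**4 = (-3)**4 = 81)
sqrt(R + (300 - 650)) = sqrt(81 + (300 - 650)) = sqrt(81 - 350) = sqrt(-269) = I*sqrt(269)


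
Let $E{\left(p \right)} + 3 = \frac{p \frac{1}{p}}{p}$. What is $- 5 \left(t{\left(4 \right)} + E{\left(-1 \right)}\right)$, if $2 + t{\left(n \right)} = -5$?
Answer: $55$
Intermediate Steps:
$t{\left(n \right)} = -7$ ($t{\left(n \right)} = -2 - 5 = -7$)
$E{\left(p \right)} = -3 + \frac{1}{p}$ ($E{\left(p \right)} = -3 + \frac{p \frac{1}{p}}{p} = -3 + 1 \frac{1}{p} = -3 + \frac{1}{p}$)
$- 5 \left(t{\left(4 \right)} + E{\left(-1 \right)}\right) = - 5 \left(-7 - \left(3 - \frac{1}{-1}\right)\right) = - 5 \left(-7 - 4\right) = \left(-5\right) \left(-11\right) = 55$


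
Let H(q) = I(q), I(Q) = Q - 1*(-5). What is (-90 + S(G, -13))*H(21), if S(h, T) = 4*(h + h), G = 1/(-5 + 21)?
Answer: -2327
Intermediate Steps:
I(Q) = 5 + Q (I(Q) = Q + 5 = 5 + Q)
H(q) = 5 + q
G = 1/16 ≈ 0.062500
S(h, T) = 8*h (S(h, T) = 4*(2*h) = 8*h)
(-90 + S(G, -13))*H(21) = (-90 + 8*(1/16))*(5 + 21) = (-90 + 1/2)*26 = -179/2*26 = -2327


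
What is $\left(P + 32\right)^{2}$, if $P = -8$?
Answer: $576$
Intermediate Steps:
$\left(P + 32\right)^{2} = \left(-8 + 32\right)^{2} = 24^{2} = 576$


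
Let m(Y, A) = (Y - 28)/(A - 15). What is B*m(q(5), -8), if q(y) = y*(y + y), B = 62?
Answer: -1364/23 ≈ -59.304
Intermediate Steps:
q(y) = 2*y**2 (q(y) = y*(2*y) = 2*y**2)
m(Y, A) = (-28 + Y)/(-15 + A)
B*m(q(5), -8) = 62*((-28 + 2*5**2)/(-15 - 8)) = 62*((-28 + 2*25)/(-23)) = 62*(-(-28 + 50)/23) = 62*(-1/23*22) = 62*(-22/23) = -1364/23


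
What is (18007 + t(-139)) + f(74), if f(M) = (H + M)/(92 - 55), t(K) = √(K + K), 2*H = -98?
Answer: 666284/37 + I*√278 ≈ 18008.0 + 16.673*I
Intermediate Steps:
H = -49 (H = (½)*(-98) = -49)
t(K) = √2*√K (t(K) = √(2*K) = √2*√K)
f(M) = -49/37 + M/37 (f(M) = (-49 + M)/(92 - 55) = (-49 + M)/37 = (-49 + M)*(1/37) = -49/37 + M/37)
(18007 + t(-139)) + f(74) = (18007 + √2*√(-139)) + (-49/37 + (1/37)*74) = (18007 + √2*(I*√139)) + (-49/37 + 2) = (18007 + I*√278) + 25/37 = 666284/37 + I*√278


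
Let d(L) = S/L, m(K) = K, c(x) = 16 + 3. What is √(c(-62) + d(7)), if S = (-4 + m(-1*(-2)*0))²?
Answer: √1043/7 ≈ 4.6136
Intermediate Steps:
c(x) = 19
S = 16 (S = (-4 - 1*(-2)*0)² = (-4 + 2*0)² = (-4 + 0)² = (-4)² = 16)
d(L) = 16/L
√(c(-62) + d(7)) = √(19 + 16/7) = √(149/7) = √1043/7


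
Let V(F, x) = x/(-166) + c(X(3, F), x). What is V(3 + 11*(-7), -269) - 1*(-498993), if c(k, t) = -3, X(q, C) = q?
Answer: 82832609/166 ≈ 4.9899e+5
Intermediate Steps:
V(F, x) = -3 - x/166 (V(F, x) = x/(-166) - 3 = -x/166 - 3 = -3 - x/166)
V(3 + 11*(-7), -269) - 1*(-498993) = (-3 - 1/166*(-269)) - 1*(-498993) = (-3 + 269/166) + 498993 = -229/166 + 498993 = 82832609/166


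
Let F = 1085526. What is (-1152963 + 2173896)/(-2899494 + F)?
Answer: -113437/201552 ≈ -0.56282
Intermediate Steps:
(-1152963 + 2173896)/(-2899494 + F) = (-1152963 + 2173896)/(-2899494 + 1085526) = 1020933/(-1813968) = 1020933*(-1/1813968) = -113437/201552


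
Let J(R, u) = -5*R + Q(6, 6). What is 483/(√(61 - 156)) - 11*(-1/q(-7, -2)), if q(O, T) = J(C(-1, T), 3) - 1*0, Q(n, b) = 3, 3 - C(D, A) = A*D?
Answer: -11/2 - 483*I*√95/95 ≈ -5.5 - 49.555*I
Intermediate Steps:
C(D, A) = 3 - A*D
J(R, u) = 3 - 5*R (J(R, u) = -5*R + 3 = 3 - 5*R)
q(O, T) = -12 - 5*T (q(O, T) = (3 - 5*(3 - 1*T*(-1))) - 1*0 = (3 - 5*(3 + T)) + 0 = (3 + (-15 - 5*T)) + 0 = (-12 - 5*T) + 0 = -12 - 5*T)
483/(√(61 - 156)) - 11*(-1/q(-7, -2)) = 483/(√(61 - 156)) - 11*(-1/(-12 - 5*(-2))) = 483/(√(-95)) - 11*(-1/(-12 + 10)) = 483/((I*√95)) - 11/((-1*(-2))) = 483*(-I*√95/95) - 11/2 = -483*I*√95/95 - 11*½ = -483*I*√95/95 - 11/2 = -11/2 - 483*I*√95/95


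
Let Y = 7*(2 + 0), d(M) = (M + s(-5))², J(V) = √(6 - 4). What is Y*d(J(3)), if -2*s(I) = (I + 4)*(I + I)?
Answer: 378 - 140*√2 ≈ 180.01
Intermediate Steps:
s(I) = -I*(4 + I) (s(I) = -(I + 4)*(I + I)/2 = -(4 + I)*2*I/2 = -I*(4 + I))
J(V) = √2
d(M) = (-5 + M)² (d(M) = (M - 1*(-5)*(4 - 5))² = (M - 1*(-5)*(-1))² = (M - 5)² = (-5 + M)²)
Y = 14 (Y = 7*2 = 14)
Y*d(J(3)) = 14*(-5 + √2)²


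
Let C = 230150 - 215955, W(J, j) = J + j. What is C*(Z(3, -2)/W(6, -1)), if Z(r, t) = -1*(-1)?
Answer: 2839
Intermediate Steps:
Z(r, t) = 1
C = 14195
C*(Z(3, -2)/W(6, -1)) = 14195*(1/(6 - 1)) = 14195*(1/5) = 14195*(1*(⅕)) = 14195*(⅕) = 2839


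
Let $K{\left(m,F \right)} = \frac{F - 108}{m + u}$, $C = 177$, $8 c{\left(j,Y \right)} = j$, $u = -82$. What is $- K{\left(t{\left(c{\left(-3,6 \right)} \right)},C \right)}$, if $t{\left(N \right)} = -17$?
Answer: $\frac{23}{33} \approx 0.69697$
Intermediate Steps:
$c{\left(j,Y \right)} = \frac{j}{8}$
$K{\left(m,F \right)} = \frac{-108 + F}{-82 + m}$ ($K{\left(m,F \right)} = \frac{F - 108}{m - 82} = \frac{-108 + F}{-82 + m}$)
$- K{\left(t{\left(c{\left(-3,6 \right)} \right)},C \right)} = - \frac{-108 + 177}{-82 - 17} = - \frac{69}{-99} = - \frac{\left(-1\right) 69}{99} = \left(-1\right) \left(- \frac{23}{33}\right) = \frac{23}{33}$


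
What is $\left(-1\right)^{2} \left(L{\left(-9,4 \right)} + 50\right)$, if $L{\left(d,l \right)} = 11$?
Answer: $61$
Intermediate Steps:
$\left(-1\right)^{2} \left(L{\left(-9,4 \right)} + 50\right) = \left(-1\right)^{2} \left(11 + 50\right) = 1 \cdot 61 = 61$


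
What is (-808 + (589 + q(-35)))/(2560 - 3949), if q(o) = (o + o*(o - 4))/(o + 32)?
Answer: 1987/4167 ≈ 0.47684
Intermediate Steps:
q(o) = (o + o*(-4 + o))/(32 + o)
(-808 + (589 + q(-35)))/(2560 - 3949) = (-808 + (589 - 35*(-3 - 35)/(32 - 35)))/(2560 - 3949) = (-808 + (589 - 35*(-38)/(-3)))/(-1389) = (-808 + (589 - 35*(-⅓)*(-38)))*(-1/1389) = (-808 + (589 - 1330/3))*(-1/1389) = (-808 + 437/3)*(-1/1389) = -1987/3*(-1/1389) = 1987/4167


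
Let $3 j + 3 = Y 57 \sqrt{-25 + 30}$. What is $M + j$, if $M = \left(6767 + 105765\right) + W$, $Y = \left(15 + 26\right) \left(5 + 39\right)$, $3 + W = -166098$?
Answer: $-53570 + 34276 \sqrt{5} \approx 23073.0$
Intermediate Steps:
$W = -166101$ ($W = -3 - 166098 = -166101$)
$Y = 1804$ ($Y = 41 \cdot 44 = 1804$)
$M = -53569$ ($M = \left(6767 + 105765\right) - 166101 = 112532 - 166101 = -53569$)
$j = -1 + 34276 \sqrt{5}$ ($j = -1 + \frac{1804 \cdot 57 \sqrt{-25 + 30}}{3} = -1 + \frac{102828 \sqrt{5}}{3} = -1 + 34276 \sqrt{5} \approx 76643.0$)
$M + j = -53569 - \left(1 - 34276 \sqrt{5}\right) = -53570 + 34276 \sqrt{5}$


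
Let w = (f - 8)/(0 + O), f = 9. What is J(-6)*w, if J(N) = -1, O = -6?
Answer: ⅙ ≈ 0.16667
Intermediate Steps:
w = -⅙ (w = (9 - 8)/(0 - 6) = 1/(-6) = 1*(-⅙) = -⅙ ≈ -0.16667)
J(-6)*w = -1*(-⅙) = ⅙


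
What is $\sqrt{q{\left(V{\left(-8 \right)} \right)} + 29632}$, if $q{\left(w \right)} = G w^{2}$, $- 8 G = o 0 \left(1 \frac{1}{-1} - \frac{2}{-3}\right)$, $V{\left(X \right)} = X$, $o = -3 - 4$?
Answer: $8 \sqrt{463} \approx 172.14$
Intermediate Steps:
$o = -7$ ($o = -3 - 4 = -7$)
$G = 0$ ($G = - \frac{\left(-7\right) 0 \left(1 \frac{1}{-1} - \frac{2}{-3}\right)}{8} = - \frac{0 \left(1 \left(-1\right) - - \frac{2}{3}\right)}{8} = - \frac{0 \left(-1 + \frac{2}{3}\right)}{8} = - \frac{0 \left(- \frac{1}{3}\right)}{8} = \left(- \frac{1}{8}\right) 0 = 0$)
$q{\left(w \right)} = 0$ ($q{\left(w \right)} = 0 w^{2} = 0$)
$\sqrt{q{\left(V{\left(-8 \right)} \right)} + 29632} = \sqrt{0 + 29632} = \sqrt{29632} = 8 \sqrt{463}$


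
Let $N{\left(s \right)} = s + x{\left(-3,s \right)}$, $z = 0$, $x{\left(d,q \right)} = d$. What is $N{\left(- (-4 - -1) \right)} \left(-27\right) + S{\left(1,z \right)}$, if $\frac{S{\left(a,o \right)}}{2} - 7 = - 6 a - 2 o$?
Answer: $2$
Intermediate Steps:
$S{\left(a,o \right)} = 14 - 12 a - 4 o$ ($S{\left(a,o \right)} = 14 + 2 \left(- 6 a - 2 o\right) = 14 - \left(4 o + 12 a\right) = 14 - 12 a - 4 o$)
$N{\left(s \right)} = -3 + s$ ($N{\left(s \right)} = s - 3 = -3 + s$)
$N{\left(- (-4 - -1) \right)} \left(-27\right) + S{\left(1,z \right)} = \left(-3 - \left(-4 - -1\right)\right) \left(-27\right) - -2 = \left(-3 - \left(-4 + 1\right)\right) \left(-27\right) + \left(14 - 12 + 0\right) = \left(-3 - -3\right) \left(-27\right) + 2 = \left(-3 + 3\right) \left(-27\right) + 2 = 0 \left(-27\right) + 2 = 0 + 2 = 2$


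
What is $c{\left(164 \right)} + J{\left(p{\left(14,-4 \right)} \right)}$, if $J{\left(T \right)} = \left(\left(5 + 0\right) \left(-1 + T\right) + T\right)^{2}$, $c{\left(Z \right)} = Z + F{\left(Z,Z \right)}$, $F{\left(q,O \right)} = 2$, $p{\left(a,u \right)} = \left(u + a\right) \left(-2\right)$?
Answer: $15791$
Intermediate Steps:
$p{\left(a,u \right)} = - 2 a - 2 u$ ($p{\left(a,u \right)} = \left(a + u\right) \left(-2\right) = - 2 a - 2 u$)
$c{\left(Z \right)} = 2 + Z$ ($c{\left(Z \right)} = Z + 2 = 2 + Z$)
$J{\left(T \right)} = \left(-5 + 6 T\right)^{2}$ ($J{\left(T \right)} = \left(5 \left(-1 + T\right) + T\right)^{2} = \left(\left(-5 + 5 T\right) + T\right)^{2} = \left(-5 + 6 T\right)^{2}$)
$c{\left(164 \right)} + J{\left(p{\left(14,-4 \right)} \right)} = \left(2 + 164\right) + \left(-5 + 6 \left(\left(-2\right) 14 - -8\right)\right)^{2} = 166 + \left(-5 + 6 \left(-28 + 8\right)\right)^{2} = 166 + \left(-5 + 6 \left(-20\right)\right)^{2} = 166 + \left(-5 - 120\right)^{2} = 166 + \left(-125\right)^{2} = 166 + 15625 = 15791$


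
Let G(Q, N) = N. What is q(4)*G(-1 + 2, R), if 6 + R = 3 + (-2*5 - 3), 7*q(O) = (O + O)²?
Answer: -1024/7 ≈ -146.29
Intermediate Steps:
q(O) = 4*O²/7 (q(O) = (O + O)²/7 = (2*O)²/7 = (4*O²)/7 = 4*O²/7)
R = -16 (R = -6 + (3 + (-2*5 - 3)) = -6 + (3 + (-10 - 3)) = -6 + (3 - 13) = -6 - 10 = -16)
q(4)*G(-1 + 2, R) = ((4/7)*4²)*(-16) = ((4/7)*16)*(-16) = (64/7)*(-16) = -1024/7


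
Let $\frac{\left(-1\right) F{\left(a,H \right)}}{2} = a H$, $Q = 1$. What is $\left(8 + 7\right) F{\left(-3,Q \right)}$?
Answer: $90$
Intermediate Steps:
$F{\left(a,H \right)} = - 2 H a$ ($F{\left(a,H \right)} = - 2 a H = - 2 H a$)
$\left(8 + 7\right) F{\left(-3,Q \right)} = \left(8 + 7\right) \left(\left(-2\right) 1 \left(-3\right)\right) = 15 \cdot 6 = 90$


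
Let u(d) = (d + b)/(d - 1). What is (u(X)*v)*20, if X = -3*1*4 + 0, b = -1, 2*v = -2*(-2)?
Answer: 40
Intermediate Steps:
v = 2 (v = (-2*(-2))/2 = (½)*4 = 2)
X = -12 (X = -3*4 + 0 = -12 + 0 = -12)
u(d) = 1 (u(d) = (d - 1)/(d - 1) = (-1 + d)/(-1 + d) = 1)
(u(X)*v)*20 = (1*2)*20 = 2*20 = 40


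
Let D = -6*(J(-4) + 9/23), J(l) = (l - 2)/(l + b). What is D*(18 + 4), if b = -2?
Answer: -4224/23 ≈ -183.65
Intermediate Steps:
J(l) = 1 (J(l) = (l - 2)/(l - 2) = (-2 + l)/(-2 + l) = 1)
D = -192/23 (D = -6*(1 + 9/23) = -6*32/23 = -192/23 ≈ -8.3478)
D*(18 + 4) = -192*(18 + 4)/23 = -192/23*22 = -4224/23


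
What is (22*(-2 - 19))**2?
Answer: 213444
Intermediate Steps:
(22*(-2 - 19))**2 = (22*(-21))**2 = (-462)**2 = 213444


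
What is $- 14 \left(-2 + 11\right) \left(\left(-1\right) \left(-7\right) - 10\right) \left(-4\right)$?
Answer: $-1512$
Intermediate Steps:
$- 14 \left(-2 + 11\right) \left(\left(-1\right) \left(-7\right) - 10\right) \left(-4\right) = - 14 \cdot 9 \left(7 - 10\right) \left(-4\right) = - 14 \cdot 9 \left(-3\right) \left(-4\right) = \left(-14\right) \left(-27\right) \left(-4\right) = 378 \left(-4\right) = -1512$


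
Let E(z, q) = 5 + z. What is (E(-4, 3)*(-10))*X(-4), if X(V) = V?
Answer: 40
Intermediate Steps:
(E(-4, 3)*(-10))*X(-4) = ((5 - 4)*(-10))*(-4) = (1*(-10))*(-4) = -10*(-4) = 40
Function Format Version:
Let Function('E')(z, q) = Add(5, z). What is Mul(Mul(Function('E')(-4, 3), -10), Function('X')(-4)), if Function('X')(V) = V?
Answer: 40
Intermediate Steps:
Mul(Mul(Function('E')(-4, 3), -10), Function('X')(-4)) = Mul(Mul(Add(5, -4), -10), -4) = Mul(Mul(1, -10), -4) = Mul(-10, -4) = 40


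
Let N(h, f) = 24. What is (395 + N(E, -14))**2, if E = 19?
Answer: 175561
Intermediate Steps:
(395 + N(E, -14))**2 = (395 + 24)**2 = 419**2 = 175561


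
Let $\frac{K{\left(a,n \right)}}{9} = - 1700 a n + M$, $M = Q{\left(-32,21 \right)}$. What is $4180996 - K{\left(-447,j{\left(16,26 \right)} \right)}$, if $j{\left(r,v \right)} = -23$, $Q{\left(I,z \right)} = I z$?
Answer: $161486344$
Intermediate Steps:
$M = -672$ ($M = \left(-32\right) 21 = -672$)
$K{\left(a,n \right)} = -6048 - 15300 a n$ ($K{\left(a,n \right)} = 9 \left(- 1700 a n - 672\right) = 9 \left(-672 - 1700 a n\right) = -6048 - 15300 a n$)
$4180996 - K{\left(-447,j{\left(16,26 \right)} \right)} = 4180996 - \left(-6048 - \left(-6839100\right) \left(-23\right)\right) = 4180996 - \left(-6048 - 157299300\right) = 4180996 - -157305348 = 4180996 + 157305348 = 161486344$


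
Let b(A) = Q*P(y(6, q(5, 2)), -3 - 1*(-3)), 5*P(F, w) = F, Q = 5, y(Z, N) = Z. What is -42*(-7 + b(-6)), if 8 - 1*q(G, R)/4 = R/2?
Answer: 42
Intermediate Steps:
q(G, R) = 32 - 2*R (q(G, R) = 32 - 4*R/2 = 32 - 2*R)
P(F, w) = F/5
b(A) = 6 (b(A) = 5*((1/5)*6) = 5*(6/5) = 6)
-42*(-7 + b(-6)) = -42*(-7 + 6) = -42*(-1) = 42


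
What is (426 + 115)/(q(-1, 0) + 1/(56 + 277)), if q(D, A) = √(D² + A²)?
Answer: 180153/334 ≈ 539.38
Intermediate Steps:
q(D, A) = √(A² + D²)
(426 + 115)/(q(-1, 0) + 1/(56 + 277)) = (426 + 115)/(√(0² + (-1)²) + 1/(56 + 277)) = 541/(√(0 + 1) + 1/333) = 541/(√1 + 1/333) = 541/(1 + 1/333) = 541/(334/333) = 541*(333/334) = 180153/334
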